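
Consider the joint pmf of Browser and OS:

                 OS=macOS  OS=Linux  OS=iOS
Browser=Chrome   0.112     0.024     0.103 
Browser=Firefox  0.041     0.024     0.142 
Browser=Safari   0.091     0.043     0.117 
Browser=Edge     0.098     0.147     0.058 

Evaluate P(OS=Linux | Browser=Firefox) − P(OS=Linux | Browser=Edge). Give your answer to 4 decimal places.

P(Browser=Firefox) = 0.041 + 0.024 + 0.142 = 0.207; P(OS=Linux | Browser=Firefox) = 0.024/0.207 = 0.11594.
P(Browser=Edge) = 0.098 + 0.147 + 0.058 = 0.303; P(OS=Linux | Browser=Edge) = 0.147/0.303 = 0.48515.
Difference = -0.3692.

-0.3692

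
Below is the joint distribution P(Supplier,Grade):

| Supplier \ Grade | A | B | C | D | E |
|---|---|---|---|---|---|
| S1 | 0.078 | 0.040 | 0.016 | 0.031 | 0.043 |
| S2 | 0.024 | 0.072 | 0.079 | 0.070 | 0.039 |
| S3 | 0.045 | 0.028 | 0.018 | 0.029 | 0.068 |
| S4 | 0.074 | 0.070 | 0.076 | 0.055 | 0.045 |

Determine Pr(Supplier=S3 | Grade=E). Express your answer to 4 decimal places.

P(Grade=E) = 0.043 + 0.039 + 0.068 + 0.045 = 0.195.
P(Supplier=S3 | Grade=E) = 0.068/0.195 = 0.3487.

0.3487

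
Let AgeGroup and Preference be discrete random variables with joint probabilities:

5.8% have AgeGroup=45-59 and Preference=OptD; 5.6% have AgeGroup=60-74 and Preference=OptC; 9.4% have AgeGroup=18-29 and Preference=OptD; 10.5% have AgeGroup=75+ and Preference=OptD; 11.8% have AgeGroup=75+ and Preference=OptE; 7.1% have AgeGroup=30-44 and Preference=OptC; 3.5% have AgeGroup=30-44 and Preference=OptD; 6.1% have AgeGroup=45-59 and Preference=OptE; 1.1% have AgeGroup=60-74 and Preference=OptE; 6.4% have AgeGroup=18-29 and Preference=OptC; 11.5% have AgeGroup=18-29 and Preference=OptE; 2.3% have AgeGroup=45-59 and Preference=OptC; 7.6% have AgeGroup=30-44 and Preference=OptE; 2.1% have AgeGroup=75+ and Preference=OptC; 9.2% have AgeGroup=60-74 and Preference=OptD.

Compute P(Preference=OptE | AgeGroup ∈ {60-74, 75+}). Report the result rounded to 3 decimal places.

P(AgeGroup=60-74) = 0.056 + 0.092 + 0.011 = 0.159.
P(AgeGroup=75+) = 0.021 + 0.105 + 0.118 = 0.244.
P(AgeGroup ∈ {60-74, 75+}) = 0.159 + 0.244 = 0.403; P(Preference=OptE, AgeGroup ∈ {60-74, 75+}) = 0.011 + 0.118 = 0.129.
P(Preference=OptE | AgeGroup ∈ {60-74, 75+}) = 0.129/0.403 = 0.320.

0.320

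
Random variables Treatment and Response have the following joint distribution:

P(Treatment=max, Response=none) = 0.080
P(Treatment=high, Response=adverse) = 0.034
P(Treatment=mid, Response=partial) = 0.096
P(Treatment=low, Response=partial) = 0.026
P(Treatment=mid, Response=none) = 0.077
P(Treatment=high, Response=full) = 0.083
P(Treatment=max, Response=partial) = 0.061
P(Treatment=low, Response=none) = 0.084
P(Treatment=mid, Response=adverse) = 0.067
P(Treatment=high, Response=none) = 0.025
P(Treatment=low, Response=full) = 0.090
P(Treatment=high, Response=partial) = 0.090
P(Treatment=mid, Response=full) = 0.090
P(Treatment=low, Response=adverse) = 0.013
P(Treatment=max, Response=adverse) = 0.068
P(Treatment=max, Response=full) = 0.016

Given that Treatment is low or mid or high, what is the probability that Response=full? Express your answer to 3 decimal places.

0.339

P(Treatment=low) = 0.084 + 0.026 + 0.090 + 0.013 = 0.213.
P(Treatment=mid) = 0.077 + 0.096 + 0.090 + 0.067 = 0.330.
P(Treatment=high) = 0.025 + 0.090 + 0.083 + 0.034 = 0.232.
P(Treatment ∈ {low, mid, high}) = 0.213 + 0.330 + 0.232 = 0.775; P(Response=full, Treatment ∈ {low, mid, high}) = 0.090 + 0.090 + 0.083 = 0.263.
P(Response=full | Treatment ∈ {low, mid, high}) = 0.263/0.775 = 0.339.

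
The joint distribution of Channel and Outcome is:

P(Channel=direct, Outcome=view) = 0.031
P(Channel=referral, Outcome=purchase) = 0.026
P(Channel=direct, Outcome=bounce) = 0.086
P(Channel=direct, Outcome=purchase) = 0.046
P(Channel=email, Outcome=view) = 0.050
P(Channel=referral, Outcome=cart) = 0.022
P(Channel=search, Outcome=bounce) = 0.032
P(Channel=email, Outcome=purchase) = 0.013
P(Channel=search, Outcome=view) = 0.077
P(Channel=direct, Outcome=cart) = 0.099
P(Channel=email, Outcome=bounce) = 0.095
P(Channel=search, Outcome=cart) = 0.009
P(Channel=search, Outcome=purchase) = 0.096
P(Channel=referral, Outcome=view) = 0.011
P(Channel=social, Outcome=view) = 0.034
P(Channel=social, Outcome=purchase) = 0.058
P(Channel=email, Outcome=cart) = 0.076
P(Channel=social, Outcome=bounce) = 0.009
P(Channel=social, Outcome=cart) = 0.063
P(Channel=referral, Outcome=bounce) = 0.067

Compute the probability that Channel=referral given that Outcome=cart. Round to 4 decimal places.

0.0818

P(Outcome=cart) = 0.076 + 0.009 + 0.063 + 0.099 + 0.022 = 0.269.
P(Channel=referral | Outcome=cart) = 0.022/0.269 = 0.0818.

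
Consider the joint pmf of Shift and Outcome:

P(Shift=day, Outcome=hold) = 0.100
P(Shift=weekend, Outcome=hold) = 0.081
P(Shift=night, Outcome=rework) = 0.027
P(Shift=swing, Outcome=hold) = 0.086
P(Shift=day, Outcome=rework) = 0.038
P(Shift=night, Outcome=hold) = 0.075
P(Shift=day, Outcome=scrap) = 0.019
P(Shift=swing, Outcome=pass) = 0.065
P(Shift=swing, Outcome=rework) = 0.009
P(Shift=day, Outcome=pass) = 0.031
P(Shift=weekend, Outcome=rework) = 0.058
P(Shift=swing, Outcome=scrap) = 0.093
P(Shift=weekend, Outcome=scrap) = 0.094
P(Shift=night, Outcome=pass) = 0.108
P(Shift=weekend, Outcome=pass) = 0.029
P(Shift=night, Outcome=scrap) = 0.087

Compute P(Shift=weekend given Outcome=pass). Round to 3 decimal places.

P(Outcome=pass) = 0.031 + 0.065 + 0.108 + 0.029 = 0.233.
P(Shift=weekend | Outcome=pass) = 0.029/0.233 = 0.124.

0.124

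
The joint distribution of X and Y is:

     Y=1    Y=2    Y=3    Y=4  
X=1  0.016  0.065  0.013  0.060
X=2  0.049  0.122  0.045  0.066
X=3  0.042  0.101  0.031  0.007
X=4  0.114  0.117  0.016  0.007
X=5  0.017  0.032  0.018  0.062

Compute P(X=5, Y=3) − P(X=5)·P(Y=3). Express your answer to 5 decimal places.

0.00213

P(X=5) = 0.017 + 0.032 + 0.018 + 0.062 = 0.129.
P(Y=3) = 0.013 + 0.045 + 0.031 + 0.016 + 0.018 = 0.123.
P(X=5, Y=3) − P(X=5)P(Y=3) = 0.018 − 0.129×0.123 = 0.00213.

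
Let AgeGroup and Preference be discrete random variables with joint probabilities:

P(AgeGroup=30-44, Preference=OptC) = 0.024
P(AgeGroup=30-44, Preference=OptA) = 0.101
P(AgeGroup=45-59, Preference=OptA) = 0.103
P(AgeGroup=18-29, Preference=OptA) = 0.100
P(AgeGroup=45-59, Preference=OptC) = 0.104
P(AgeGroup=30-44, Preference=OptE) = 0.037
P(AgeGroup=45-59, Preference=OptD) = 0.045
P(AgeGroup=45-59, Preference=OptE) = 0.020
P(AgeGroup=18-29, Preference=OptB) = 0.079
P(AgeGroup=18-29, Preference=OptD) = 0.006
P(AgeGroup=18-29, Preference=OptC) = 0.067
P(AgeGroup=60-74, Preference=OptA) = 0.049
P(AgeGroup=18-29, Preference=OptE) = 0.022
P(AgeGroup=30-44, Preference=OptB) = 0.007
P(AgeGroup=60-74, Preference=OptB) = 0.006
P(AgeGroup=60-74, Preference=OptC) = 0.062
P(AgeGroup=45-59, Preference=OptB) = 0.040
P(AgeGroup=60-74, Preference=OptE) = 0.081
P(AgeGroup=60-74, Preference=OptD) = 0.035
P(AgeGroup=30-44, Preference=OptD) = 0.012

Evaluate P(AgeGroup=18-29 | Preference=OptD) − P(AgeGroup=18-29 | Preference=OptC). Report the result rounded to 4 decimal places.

P(Preference=OptD) = 0.006 + 0.012 + 0.045 + 0.035 = 0.098; P(AgeGroup=18-29 | Preference=OptD) = 0.006/0.098 = 0.06122.
P(Preference=OptC) = 0.067 + 0.024 + 0.104 + 0.062 = 0.257; P(AgeGroup=18-29 | Preference=OptC) = 0.067/0.257 = 0.26070.
Difference = -0.1995.

-0.1995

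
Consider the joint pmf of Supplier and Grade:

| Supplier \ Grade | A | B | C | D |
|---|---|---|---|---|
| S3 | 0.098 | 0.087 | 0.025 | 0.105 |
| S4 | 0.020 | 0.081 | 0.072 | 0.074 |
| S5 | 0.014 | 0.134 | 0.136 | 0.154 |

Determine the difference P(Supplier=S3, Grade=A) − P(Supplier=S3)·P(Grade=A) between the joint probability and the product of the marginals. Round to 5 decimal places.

0.05642

P(Supplier=S3) = 0.098 + 0.087 + 0.025 + 0.105 = 0.315.
P(Grade=A) = 0.098 + 0.020 + 0.014 = 0.132.
P(Supplier=S3, Grade=A) − P(Supplier=S3)P(Grade=A) = 0.098 − 0.315×0.132 = 0.05642.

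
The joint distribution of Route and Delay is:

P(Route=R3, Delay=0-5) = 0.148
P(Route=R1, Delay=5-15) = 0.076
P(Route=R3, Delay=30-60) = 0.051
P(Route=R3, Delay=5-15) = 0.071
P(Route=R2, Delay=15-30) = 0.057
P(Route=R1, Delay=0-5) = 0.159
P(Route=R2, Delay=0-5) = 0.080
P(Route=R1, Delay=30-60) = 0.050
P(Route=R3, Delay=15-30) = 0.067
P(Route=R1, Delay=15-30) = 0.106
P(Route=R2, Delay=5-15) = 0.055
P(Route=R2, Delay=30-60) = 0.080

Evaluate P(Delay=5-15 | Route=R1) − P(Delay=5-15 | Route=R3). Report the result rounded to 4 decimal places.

-0.0163

P(Route=R1) = 0.159 + 0.076 + 0.106 + 0.050 = 0.391; P(Delay=5-15 | Route=R1) = 0.076/0.391 = 0.19437.
P(Route=R3) = 0.148 + 0.071 + 0.067 + 0.051 = 0.337; P(Delay=5-15 | Route=R3) = 0.071/0.337 = 0.21068.
Difference = -0.0163.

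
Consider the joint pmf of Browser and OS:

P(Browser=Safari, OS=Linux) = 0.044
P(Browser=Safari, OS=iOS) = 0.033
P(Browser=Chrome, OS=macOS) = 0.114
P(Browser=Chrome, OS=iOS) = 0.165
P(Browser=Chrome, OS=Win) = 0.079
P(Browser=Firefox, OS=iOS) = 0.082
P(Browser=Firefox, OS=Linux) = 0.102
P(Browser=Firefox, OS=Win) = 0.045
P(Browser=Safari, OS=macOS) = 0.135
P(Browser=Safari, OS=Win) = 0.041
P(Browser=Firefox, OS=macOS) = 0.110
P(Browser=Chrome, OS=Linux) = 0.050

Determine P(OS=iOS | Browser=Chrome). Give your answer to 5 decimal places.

P(Browser=Chrome) = 0.079 + 0.114 + 0.050 + 0.165 = 0.408.
P(OS=iOS | Browser=Chrome) = 0.165/0.408 = 0.40441.

0.40441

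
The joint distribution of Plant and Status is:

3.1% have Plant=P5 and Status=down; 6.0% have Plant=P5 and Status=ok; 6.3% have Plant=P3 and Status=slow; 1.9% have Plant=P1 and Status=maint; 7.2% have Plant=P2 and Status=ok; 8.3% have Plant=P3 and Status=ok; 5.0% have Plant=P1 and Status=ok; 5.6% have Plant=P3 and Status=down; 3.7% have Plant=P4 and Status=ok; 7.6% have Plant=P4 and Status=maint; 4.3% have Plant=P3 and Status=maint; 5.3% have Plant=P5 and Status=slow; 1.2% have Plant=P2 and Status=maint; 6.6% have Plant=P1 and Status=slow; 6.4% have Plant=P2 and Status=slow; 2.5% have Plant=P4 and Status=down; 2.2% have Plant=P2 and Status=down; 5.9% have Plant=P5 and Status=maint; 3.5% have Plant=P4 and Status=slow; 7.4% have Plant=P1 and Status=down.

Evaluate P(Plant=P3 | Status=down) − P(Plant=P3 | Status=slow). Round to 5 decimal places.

P(Status=down) = 0.074 + 0.022 + 0.056 + 0.025 + 0.031 = 0.208; P(Plant=P3 | Status=down) = 0.056/0.208 = 0.269231.
P(Status=slow) = 0.066 + 0.064 + 0.063 + 0.035 + 0.053 = 0.281; P(Plant=P3 | Status=slow) = 0.063/0.281 = 0.224199.
Difference = 0.04503.

0.04503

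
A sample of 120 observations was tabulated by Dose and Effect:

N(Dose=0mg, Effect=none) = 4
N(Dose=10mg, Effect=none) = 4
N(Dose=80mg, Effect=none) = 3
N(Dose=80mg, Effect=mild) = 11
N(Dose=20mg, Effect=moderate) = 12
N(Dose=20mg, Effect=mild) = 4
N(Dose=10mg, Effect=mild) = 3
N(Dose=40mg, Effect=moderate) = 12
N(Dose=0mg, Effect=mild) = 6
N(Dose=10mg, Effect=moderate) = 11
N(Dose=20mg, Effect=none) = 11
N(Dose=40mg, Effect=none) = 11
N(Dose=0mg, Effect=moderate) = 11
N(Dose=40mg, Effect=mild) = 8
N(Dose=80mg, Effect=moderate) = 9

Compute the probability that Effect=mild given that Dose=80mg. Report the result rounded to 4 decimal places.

Total with Dose=80mg: 3 + 11 + 9 = 23.
P(Effect=mild | Dose=80mg) = 11/23 = 0.4783.

0.4783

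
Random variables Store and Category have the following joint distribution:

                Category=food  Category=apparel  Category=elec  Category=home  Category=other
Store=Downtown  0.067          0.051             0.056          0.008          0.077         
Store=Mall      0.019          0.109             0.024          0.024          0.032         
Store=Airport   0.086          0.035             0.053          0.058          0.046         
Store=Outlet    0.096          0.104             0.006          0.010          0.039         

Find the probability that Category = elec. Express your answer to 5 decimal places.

P(Category=elec) = 0.056 + 0.024 + 0.053 + 0.006 = 0.139.

0.13900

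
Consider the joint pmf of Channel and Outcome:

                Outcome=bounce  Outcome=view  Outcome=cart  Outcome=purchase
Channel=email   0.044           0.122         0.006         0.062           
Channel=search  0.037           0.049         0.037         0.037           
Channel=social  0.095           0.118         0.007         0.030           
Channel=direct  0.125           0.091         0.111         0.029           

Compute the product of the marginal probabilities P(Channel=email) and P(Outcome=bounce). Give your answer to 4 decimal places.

0.0704

P(Channel=email) = 0.044 + 0.122 + 0.006 + 0.062 = 0.234.
P(Outcome=bounce) = 0.044 + 0.037 + 0.095 + 0.125 = 0.301.
Product: 0.234 × 0.301 = 0.0704.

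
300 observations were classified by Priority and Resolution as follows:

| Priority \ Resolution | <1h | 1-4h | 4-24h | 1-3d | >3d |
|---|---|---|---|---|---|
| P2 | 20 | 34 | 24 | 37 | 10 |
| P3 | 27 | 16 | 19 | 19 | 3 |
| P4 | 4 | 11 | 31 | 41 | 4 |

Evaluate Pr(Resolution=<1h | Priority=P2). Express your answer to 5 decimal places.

Total with Priority=P2: 20 + 34 + 24 + 37 + 10 = 125.
P(Resolution=<1h | Priority=P2) = 20/125 = 0.16000.

0.16000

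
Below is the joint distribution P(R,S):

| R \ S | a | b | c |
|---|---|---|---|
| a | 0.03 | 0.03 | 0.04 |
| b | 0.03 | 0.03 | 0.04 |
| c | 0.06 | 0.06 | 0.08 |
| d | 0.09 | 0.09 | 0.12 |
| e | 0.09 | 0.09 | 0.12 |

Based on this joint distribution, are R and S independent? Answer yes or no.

yes

Every cell satisfies P(R,S) = P(R)·P(S). For instance P(R=d) = 0.30, P(S=b) = 0.30, and 0.30×0.30 = 0.09 matches the joint entry. So R and S are independent.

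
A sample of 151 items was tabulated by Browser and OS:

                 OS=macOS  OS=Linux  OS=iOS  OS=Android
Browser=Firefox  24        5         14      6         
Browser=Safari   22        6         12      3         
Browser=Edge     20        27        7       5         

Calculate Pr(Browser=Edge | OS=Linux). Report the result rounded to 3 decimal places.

0.711

Total with OS=Linux: 5 + 6 + 27 = 38.
P(Browser=Edge | OS=Linux) = 27/38 = 0.711.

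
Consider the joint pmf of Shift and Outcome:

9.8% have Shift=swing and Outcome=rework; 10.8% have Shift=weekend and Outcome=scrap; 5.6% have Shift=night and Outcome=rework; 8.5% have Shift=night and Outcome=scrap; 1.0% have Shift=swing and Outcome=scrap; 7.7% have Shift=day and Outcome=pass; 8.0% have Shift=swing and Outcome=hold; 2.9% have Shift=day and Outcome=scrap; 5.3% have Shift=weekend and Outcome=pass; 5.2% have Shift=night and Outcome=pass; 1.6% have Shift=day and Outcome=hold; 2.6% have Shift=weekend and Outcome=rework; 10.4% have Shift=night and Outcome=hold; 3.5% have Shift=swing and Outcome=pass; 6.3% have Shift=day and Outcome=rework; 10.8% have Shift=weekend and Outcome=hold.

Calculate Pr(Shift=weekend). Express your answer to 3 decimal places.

0.295

P(Shift=weekend) = 0.053 + 0.026 + 0.108 + 0.108 = 0.295.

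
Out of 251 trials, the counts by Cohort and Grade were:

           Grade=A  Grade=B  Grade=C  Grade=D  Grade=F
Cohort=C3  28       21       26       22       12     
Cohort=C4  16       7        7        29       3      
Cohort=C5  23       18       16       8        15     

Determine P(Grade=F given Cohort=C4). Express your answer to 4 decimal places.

Total with Cohort=C4: 16 + 7 + 7 + 29 + 3 = 62.
P(Grade=F | Cohort=C4) = 3/62 = 0.0484.

0.0484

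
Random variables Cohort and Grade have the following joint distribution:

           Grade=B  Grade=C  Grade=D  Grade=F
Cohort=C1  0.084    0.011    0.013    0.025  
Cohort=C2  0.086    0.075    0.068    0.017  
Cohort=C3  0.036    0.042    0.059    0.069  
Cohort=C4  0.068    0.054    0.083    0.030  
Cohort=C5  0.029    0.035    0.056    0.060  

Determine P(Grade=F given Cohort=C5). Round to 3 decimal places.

P(Cohort=C5) = 0.029 + 0.035 + 0.056 + 0.060 = 0.180.
P(Grade=F | Cohort=C5) = 0.060/0.180 = 0.333.

0.333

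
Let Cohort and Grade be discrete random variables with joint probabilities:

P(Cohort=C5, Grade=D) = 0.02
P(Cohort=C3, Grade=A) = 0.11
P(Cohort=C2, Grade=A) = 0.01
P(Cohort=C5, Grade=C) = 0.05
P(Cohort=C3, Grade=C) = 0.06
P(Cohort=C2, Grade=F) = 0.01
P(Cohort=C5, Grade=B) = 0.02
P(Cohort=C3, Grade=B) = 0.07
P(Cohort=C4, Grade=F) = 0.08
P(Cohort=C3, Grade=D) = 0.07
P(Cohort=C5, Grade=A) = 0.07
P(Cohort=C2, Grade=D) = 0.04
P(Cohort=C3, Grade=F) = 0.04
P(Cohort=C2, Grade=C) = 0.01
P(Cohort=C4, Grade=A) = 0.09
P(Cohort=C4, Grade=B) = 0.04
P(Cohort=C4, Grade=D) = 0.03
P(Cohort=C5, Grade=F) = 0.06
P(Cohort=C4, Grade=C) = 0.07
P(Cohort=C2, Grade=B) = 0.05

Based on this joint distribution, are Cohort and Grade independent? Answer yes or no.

P(Cohort=C2) = 0.12 and P(Grade=B) = 0.18, so their product is 0.0216, but P(Cohort=C2, Grade=B) = 0.05. Since these differ, Cohort and Grade are not independent.

no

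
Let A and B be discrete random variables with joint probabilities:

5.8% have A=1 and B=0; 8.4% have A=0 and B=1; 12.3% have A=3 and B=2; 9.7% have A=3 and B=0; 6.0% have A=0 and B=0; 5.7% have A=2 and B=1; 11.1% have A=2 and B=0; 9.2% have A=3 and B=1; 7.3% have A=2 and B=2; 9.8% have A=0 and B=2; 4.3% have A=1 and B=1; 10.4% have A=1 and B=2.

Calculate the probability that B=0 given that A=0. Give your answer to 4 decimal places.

0.2479

P(A=0) = 0.060 + 0.084 + 0.098 = 0.242.
P(B=0 | A=0) = 0.060/0.242 = 0.2479.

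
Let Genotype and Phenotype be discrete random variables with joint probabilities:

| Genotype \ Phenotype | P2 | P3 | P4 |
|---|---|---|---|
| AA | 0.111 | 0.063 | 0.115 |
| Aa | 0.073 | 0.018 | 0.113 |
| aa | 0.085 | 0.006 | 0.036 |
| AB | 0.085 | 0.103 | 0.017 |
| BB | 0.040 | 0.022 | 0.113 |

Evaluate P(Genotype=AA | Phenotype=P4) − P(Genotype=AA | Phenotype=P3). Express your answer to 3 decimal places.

P(Phenotype=P4) = 0.115 + 0.113 + 0.036 + 0.017 + 0.113 = 0.394; P(Genotype=AA | Phenotype=P4) = 0.115/0.394 = 0.2919.
P(Phenotype=P3) = 0.063 + 0.018 + 0.006 + 0.103 + 0.022 = 0.212; P(Genotype=AA | Phenotype=P3) = 0.063/0.212 = 0.2972.
Difference = -0.005.

-0.005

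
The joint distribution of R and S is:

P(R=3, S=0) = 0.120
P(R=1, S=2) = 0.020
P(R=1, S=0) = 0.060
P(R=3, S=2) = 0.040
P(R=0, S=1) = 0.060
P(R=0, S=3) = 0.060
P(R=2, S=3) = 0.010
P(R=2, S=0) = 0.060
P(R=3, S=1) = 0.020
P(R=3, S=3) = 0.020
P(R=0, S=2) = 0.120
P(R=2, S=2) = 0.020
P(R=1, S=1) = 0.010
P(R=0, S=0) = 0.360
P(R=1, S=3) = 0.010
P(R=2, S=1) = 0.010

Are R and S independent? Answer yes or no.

yes

Every cell satisfies P(R,S) = P(R)·P(S). For instance P(R=2) = 0.100, P(S=2) = 0.200, and 0.100×0.200 = 0.020 matches the joint entry. So R and S are independent.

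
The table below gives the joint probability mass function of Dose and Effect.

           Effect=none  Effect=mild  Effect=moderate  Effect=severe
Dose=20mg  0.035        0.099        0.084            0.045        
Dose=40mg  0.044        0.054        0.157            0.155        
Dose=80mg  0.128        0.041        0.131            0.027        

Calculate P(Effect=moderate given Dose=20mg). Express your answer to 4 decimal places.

0.3194

P(Dose=20mg) = 0.035 + 0.099 + 0.084 + 0.045 = 0.263.
P(Effect=moderate | Dose=20mg) = 0.084/0.263 = 0.3194.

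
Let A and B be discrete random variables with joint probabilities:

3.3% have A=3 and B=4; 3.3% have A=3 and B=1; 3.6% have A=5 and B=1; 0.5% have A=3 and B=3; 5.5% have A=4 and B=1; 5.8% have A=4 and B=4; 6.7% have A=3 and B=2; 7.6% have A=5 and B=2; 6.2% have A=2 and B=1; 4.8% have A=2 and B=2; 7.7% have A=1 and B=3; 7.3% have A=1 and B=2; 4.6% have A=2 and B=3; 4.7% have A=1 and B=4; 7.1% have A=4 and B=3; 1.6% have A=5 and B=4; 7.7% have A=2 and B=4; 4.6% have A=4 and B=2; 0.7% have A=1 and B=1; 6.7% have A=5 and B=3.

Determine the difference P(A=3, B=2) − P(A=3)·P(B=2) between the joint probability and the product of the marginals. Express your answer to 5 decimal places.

0.02422

P(A=3) = 0.033 + 0.067 + 0.005 + 0.033 = 0.138.
P(B=2) = 0.073 + 0.048 + 0.067 + 0.046 + 0.076 = 0.310.
P(A=3, B=2) − P(A=3)P(B=2) = 0.067 − 0.138×0.310 = 0.02422.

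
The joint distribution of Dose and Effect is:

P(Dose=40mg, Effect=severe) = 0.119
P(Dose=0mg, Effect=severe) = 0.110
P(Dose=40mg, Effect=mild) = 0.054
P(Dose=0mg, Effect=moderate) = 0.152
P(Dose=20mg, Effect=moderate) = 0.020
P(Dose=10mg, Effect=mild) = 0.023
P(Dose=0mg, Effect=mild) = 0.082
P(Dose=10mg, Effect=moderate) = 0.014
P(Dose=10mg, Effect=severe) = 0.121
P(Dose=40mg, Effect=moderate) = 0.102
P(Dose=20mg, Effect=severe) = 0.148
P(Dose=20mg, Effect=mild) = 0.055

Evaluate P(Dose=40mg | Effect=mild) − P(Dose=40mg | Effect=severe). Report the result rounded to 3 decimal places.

P(Effect=mild) = 0.082 + 0.023 + 0.055 + 0.054 = 0.214; P(Dose=40mg | Effect=mild) = 0.054/0.214 = 0.2523.
P(Effect=severe) = 0.110 + 0.121 + 0.148 + 0.119 = 0.498; P(Dose=40mg | Effect=severe) = 0.119/0.498 = 0.2390.
Difference = 0.013.

0.013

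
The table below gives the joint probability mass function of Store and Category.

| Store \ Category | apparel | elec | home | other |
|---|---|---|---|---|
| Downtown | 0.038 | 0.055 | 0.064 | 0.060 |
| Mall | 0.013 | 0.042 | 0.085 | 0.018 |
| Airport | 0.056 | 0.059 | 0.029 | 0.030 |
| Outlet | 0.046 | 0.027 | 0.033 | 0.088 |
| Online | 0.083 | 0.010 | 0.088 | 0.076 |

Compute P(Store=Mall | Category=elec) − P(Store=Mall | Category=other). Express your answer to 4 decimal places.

0.1514

P(Category=elec) = 0.055 + 0.042 + 0.059 + 0.027 + 0.010 = 0.193; P(Store=Mall | Category=elec) = 0.042/0.193 = 0.21762.
P(Category=other) = 0.060 + 0.018 + 0.030 + 0.088 + 0.076 = 0.272; P(Store=Mall | Category=other) = 0.018/0.272 = 0.06618.
Difference = 0.1514.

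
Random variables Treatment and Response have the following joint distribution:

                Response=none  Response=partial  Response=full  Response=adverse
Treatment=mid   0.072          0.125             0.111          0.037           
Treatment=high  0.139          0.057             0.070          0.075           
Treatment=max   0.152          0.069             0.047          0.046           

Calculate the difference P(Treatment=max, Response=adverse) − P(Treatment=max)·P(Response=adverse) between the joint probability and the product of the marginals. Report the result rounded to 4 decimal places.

-0.0036

P(Treatment=max) = 0.152 + 0.069 + 0.047 + 0.046 = 0.314.
P(Response=adverse) = 0.037 + 0.075 + 0.046 = 0.158.
P(Treatment=max, Response=adverse) − P(Treatment=max)P(Response=adverse) = 0.046 − 0.314×0.158 = -0.0036.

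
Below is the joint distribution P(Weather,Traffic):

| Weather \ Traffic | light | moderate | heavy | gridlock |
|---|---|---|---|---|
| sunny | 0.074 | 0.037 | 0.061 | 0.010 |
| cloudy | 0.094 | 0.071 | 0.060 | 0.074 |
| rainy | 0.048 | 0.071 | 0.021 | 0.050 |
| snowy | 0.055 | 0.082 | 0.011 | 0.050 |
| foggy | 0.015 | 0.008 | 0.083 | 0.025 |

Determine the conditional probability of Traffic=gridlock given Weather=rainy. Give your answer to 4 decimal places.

P(Weather=rainy) = 0.048 + 0.071 + 0.021 + 0.050 = 0.190.
P(Traffic=gridlock | Weather=rainy) = 0.050/0.190 = 0.2632.

0.2632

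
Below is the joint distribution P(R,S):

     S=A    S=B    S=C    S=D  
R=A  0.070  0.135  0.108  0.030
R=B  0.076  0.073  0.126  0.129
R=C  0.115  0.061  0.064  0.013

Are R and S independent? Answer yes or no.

no

P(R=B) = 0.404 and P(S=D) = 0.172, so their product is 0.06949, but P(R=B, S=D) = 0.129. Since these differ, R and S are not independent.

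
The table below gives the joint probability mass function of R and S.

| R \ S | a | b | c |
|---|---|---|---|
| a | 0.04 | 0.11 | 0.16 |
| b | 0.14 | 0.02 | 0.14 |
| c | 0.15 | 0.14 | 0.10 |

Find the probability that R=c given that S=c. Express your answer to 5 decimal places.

0.25000

P(S=c) = 0.16 + 0.14 + 0.10 = 0.40.
P(R=c | S=c) = 0.10/0.40 = 0.25000.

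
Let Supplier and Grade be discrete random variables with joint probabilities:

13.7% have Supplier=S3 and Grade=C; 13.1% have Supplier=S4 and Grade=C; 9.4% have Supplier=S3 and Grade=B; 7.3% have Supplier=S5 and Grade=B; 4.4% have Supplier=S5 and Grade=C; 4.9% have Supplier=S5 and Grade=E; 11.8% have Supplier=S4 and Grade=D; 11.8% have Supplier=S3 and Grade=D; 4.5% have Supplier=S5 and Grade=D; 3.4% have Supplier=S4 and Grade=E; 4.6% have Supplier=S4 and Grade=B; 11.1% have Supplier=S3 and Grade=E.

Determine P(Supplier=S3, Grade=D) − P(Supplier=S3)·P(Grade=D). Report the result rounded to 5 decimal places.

-0.01126

P(Supplier=S3) = 0.094 + 0.137 + 0.118 + 0.111 = 0.460.
P(Grade=D) = 0.118 + 0.118 + 0.045 = 0.281.
P(Supplier=S3, Grade=D) − P(Supplier=S3)P(Grade=D) = 0.118 − 0.460×0.281 = -0.01126.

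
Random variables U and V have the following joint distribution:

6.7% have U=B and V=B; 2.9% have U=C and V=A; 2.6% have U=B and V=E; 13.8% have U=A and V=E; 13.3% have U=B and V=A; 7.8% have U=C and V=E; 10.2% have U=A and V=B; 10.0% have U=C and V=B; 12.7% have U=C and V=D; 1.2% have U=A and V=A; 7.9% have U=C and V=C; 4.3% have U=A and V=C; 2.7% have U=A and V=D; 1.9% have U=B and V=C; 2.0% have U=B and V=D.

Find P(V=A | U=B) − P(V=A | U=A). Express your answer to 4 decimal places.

P(U=B) = 0.133 + 0.067 + 0.019 + 0.020 + 0.026 = 0.265; P(V=A | U=B) = 0.133/0.265 = 0.50189.
P(U=A) = 0.012 + 0.102 + 0.043 + 0.027 + 0.138 = 0.322; P(V=A | U=A) = 0.012/0.322 = 0.03727.
Difference = 0.4646.

0.4646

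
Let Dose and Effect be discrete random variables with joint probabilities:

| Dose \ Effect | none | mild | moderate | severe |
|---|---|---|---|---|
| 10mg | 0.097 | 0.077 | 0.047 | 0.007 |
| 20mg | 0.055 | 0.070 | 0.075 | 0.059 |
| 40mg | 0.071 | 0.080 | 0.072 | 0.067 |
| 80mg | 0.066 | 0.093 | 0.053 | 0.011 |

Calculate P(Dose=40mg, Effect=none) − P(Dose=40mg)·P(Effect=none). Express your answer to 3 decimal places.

-0.013

P(Dose=40mg) = 0.071 + 0.080 + 0.072 + 0.067 = 0.290.
P(Effect=none) = 0.097 + 0.055 + 0.071 + 0.066 = 0.289.
P(Dose=40mg, Effect=none) − P(Dose=40mg)P(Effect=none) = 0.071 − 0.290×0.289 = -0.013.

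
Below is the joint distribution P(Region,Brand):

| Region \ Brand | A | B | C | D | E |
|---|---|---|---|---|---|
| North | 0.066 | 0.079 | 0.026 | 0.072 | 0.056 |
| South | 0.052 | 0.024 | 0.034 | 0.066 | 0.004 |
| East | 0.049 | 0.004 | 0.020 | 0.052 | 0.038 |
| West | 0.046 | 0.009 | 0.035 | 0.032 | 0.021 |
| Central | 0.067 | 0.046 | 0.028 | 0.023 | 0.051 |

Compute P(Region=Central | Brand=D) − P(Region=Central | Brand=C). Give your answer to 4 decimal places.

-0.1019

P(Brand=D) = 0.072 + 0.066 + 0.052 + 0.032 + 0.023 = 0.245; P(Region=Central | Brand=D) = 0.023/0.245 = 0.09388.
P(Brand=C) = 0.026 + 0.034 + 0.020 + 0.035 + 0.028 = 0.143; P(Region=Central | Brand=C) = 0.028/0.143 = 0.19580.
Difference = -0.1019.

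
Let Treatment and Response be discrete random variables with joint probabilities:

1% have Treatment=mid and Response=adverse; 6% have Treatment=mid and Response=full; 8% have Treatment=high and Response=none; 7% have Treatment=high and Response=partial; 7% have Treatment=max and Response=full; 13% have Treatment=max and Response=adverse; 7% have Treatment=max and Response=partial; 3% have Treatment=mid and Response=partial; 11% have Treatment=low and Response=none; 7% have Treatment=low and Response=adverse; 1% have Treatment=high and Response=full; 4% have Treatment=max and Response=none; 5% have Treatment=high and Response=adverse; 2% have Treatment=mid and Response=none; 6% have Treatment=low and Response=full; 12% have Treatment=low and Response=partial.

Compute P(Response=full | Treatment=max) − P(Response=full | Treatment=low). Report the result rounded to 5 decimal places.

P(Treatment=max) = 0.04 + 0.07 + 0.07 + 0.13 = 0.31; P(Response=full | Treatment=max) = 0.07/0.31 = 0.225806.
P(Treatment=low) = 0.11 + 0.12 + 0.06 + 0.07 = 0.36; P(Response=full | Treatment=low) = 0.06/0.36 = 0.166667.
Difference = 0.05914.

0.05914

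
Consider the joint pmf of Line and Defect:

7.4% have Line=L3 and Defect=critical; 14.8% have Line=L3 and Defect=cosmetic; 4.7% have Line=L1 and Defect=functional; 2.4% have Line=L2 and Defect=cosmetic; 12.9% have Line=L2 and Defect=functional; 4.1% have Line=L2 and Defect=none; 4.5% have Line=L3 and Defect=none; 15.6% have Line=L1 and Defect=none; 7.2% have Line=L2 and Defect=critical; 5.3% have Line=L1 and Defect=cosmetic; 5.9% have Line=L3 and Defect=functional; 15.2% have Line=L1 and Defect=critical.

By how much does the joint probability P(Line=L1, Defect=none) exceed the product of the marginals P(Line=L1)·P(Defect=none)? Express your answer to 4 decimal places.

0.0573

P(Line=L1) = 0.156 + 0.053 + 0.047 + 0.152 = 0.408.
P(Defect=none) = 0.156 + 0.041 + 0.045 = 0.242.
P(Line=L1, Defect=none) − P(Line=L1)P(Defect=none) = 0.156 − 0.408×0.242 = 0.0573.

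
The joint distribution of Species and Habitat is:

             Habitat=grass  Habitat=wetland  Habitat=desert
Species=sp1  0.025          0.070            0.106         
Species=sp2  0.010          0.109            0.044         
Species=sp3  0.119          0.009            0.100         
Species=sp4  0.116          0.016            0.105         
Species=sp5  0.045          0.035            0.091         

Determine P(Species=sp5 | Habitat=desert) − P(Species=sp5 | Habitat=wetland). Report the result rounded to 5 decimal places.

0.05759

P(Habitat=desert) = 0.106 + 0.044 + 0.100 + 0.105 + 0.091 = 0.446; P(Species=sp5 | Habitat=desert) = 0.091/0.446 = 0.204036.
P(Habitat=wetland) = 0.070 + 0.109 + 0.009 + 0.016 + 0.035 = 0.239; P(Species=sp5 | Habitat=wetland) = 0.035/0.239 = 0.146444.
Difference = 0.05759.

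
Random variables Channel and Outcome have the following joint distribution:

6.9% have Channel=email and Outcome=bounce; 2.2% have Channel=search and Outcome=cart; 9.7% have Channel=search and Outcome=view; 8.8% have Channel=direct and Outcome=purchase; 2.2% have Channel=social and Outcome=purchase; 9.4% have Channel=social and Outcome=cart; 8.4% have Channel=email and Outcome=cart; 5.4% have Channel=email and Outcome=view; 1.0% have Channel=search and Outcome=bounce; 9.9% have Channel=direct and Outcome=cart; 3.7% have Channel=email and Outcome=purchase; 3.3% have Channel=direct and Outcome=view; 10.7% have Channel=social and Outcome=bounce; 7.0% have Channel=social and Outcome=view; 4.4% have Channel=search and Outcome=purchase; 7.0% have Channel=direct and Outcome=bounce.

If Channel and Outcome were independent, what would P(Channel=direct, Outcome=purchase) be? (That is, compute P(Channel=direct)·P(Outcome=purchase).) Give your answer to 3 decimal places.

P(Channel=direct) = 0.070 + 0.033 + 0.099 + 0.088 = 0.290.
P(Outcome=purchase) = 0.037 + 0.044 + 0.022 + 0.088 = 0.191.
Product: 0.290 × 0.191 = 0.055.

0.055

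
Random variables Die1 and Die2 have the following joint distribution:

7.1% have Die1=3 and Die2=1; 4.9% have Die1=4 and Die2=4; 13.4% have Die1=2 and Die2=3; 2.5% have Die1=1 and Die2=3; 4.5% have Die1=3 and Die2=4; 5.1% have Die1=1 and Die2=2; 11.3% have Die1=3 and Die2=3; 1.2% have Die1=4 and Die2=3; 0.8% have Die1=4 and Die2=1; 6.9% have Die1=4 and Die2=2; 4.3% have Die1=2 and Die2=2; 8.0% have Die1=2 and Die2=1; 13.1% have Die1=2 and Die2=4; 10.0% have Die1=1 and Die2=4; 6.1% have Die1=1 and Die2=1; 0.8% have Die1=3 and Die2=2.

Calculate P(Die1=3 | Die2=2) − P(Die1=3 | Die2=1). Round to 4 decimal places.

P(Die2=2) = 0.051 + 0.043 + 0.008 + 0.069 = 0.171; P(Die1=3 | Die2=2) = 0.008/0.171 = 0.04678.
P(Die2=1) = 0.061 + 0.080 + 0.071 + 0.008 = 0.220; P(Die1=3 | Die2=1) = 0.071/0.220 = 0.32273.
Difference = -0.2759.

-0.2759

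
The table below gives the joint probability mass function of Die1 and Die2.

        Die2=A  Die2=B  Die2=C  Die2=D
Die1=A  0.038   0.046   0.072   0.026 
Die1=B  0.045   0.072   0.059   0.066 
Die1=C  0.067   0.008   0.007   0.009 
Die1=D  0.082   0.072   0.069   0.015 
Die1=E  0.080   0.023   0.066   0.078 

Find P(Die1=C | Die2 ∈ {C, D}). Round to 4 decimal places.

0.0343

P(Die2=C) = 0.072 + 0.059 + 0.007 + 0.069 + 0.066 = 0.273.
P(Die2=D) = 0.026 + 0.066 + 0.009 + 0.015 + 0.078 = 0.194.
P(Die2 ∈ {C, D}) = 0.273 + 0.194 = 0.467; P(Die1=C, Die2 ∈ {C, D}) = 0.007 + 0.009 = 0.016.
P(Die1=C | Die2 ∈ {C, D}) = 0.016/0.467 = 0.0343.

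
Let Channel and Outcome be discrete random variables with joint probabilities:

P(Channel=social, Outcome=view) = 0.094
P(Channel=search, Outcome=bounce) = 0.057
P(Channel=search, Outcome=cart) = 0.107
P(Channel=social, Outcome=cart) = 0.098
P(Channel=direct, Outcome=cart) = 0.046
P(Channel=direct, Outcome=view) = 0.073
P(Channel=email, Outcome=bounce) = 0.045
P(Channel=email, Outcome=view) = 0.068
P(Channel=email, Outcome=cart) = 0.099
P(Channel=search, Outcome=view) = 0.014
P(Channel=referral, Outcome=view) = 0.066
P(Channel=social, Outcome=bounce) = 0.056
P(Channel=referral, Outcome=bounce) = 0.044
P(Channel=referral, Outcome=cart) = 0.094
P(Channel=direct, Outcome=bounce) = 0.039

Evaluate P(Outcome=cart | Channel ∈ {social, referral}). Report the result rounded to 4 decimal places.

0.4248

P(Channel=social) = 0.056 + 0.094 + 0.098 = 0.248.
P(Channel=referral) = 0.044 + 0.066 + 0.094 = 0.204.
P(Channel ∈ {social, referral}) = 0.248 + 0.204 = 0.452; P(Outcome=cart, Channel ∈ {social, referral}) = 0.098 + 0.094 = 0.192.
P(Outcome=cart | Channel ∈ {social, referral}) = 0.192/0.452 = 0.4248.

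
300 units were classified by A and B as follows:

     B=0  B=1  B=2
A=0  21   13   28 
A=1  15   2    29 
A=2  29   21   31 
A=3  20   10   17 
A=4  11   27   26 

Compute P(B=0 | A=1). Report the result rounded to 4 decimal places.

0.3261

Total with A=1: 15 + 2 + 29 = 46.
P(B=0 | A=1) = 15/46 = 0.3261.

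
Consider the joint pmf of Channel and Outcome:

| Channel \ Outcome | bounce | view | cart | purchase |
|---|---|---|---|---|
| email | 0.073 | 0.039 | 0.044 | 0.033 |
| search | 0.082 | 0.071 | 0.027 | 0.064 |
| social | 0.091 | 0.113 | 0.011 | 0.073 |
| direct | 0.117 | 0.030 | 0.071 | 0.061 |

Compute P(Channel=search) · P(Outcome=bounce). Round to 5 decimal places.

P(Channel=search) = 0.082 + 0.071 + 0.027 + 0.064 = 0.244.
P(Outcome=bounce) = 0.073 + 0.082 + 0.091 + 0.117 = 0.363.
Product: 0.244 × 0.363 = 0.08857.

0.08857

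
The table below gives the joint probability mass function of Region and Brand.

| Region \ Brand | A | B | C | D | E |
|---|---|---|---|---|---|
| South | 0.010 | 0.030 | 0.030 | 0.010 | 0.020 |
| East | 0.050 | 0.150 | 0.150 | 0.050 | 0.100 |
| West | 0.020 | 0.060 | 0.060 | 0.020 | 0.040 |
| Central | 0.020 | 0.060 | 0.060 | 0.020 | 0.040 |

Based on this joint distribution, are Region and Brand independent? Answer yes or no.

yes

Every cell satisfies P(Region,Brand) = P(Region)·P(Brand). For instance P(Region=East) = 0.500, P(Brand=E) = 0.200, and 0.500×0.200 = 0.100 matches the joint entry. So Region and Brand are independent.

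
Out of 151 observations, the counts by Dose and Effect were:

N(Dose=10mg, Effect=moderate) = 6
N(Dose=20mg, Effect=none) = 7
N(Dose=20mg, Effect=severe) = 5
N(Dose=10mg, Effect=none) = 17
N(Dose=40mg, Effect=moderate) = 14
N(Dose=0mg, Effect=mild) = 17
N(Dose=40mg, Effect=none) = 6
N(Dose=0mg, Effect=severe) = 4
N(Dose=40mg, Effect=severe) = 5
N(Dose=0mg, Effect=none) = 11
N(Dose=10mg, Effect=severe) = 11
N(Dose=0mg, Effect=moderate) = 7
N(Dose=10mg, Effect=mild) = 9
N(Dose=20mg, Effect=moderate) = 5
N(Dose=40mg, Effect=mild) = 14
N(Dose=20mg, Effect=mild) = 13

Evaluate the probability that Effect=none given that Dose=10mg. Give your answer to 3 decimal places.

Total with Dose=10mg: 17 + 9 + 6 + 11 = 43.
P(Effect=none | Dose=10mg) = 17/43 = 0.395.

0.395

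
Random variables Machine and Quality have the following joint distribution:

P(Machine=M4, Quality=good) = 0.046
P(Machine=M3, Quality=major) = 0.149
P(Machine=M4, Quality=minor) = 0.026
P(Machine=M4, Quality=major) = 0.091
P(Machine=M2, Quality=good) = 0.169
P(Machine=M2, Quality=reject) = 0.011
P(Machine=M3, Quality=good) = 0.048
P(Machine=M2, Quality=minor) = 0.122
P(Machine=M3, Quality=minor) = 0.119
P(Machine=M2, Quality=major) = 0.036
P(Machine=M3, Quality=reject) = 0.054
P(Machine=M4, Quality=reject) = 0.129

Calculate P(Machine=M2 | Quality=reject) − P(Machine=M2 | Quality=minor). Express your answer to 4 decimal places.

-0.4002

P(Quality=reject) = 0.011 + 0.054 + 0.129 = 0.194; P(Machine=M2 | Quality=reject) = 0.011/0.194 = 0.05670.
P(Quality=minor) = 0.122 + 0.119 + 0.026 = 0.267; P(Machine=M2 | Quality=minor) = 0.122/0.267 = 0.45693.
Difference = -0.4002.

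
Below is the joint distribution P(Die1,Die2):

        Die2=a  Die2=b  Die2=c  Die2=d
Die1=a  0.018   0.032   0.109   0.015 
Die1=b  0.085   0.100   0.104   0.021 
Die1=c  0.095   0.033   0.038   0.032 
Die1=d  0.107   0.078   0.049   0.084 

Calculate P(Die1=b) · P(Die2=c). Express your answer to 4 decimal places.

0.0930

P(Die1=b) = 0.085 + 0.100 + 0.104 + 0.021 = 0.310.
P(Die2=c) = 0.109 + 0.104 + 0.038 + 0.049 = 0.300.
Product: 0.310 × 0.300 = 0.0930.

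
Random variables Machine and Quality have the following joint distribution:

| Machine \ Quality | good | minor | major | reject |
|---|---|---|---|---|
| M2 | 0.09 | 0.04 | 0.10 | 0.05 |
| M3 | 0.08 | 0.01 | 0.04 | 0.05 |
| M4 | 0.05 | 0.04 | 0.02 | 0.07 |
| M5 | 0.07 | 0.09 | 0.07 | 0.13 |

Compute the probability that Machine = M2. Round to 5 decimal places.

0.28000

P(Machine=M2) = 0.09 + 0.04 + 0.10 + 0.05 = 0.28.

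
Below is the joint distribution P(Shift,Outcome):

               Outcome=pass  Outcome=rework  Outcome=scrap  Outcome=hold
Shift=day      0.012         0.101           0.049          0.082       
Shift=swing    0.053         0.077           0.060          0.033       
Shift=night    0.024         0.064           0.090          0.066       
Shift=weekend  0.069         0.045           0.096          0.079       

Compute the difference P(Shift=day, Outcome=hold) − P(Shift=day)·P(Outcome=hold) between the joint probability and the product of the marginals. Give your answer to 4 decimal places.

P(Shift=day) = 0.012 + 0.101 + 0.049 + 0.082 = 0.244.
P(Outcome=hold) = 0.082 + 0.033 + 0.066 + 0.079 = 0.260.
P(Shift=day, Outcome=hold) − P(Shift=day)P(Outcome=hold) = 0.082 − 0.244×0.260 = 0.0186.

0.0186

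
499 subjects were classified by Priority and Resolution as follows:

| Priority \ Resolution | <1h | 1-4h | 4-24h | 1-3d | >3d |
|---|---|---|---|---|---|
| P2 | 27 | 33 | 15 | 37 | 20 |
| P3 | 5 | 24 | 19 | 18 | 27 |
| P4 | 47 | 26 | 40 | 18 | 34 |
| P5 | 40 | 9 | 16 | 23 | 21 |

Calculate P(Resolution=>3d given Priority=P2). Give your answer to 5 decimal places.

0.15152

Total with Priority=P2: 27 + 33 + 15 + 37 + 20 = 132.
P(Resolution=>3d | Priority=P2) = 20/132 = 0.15152.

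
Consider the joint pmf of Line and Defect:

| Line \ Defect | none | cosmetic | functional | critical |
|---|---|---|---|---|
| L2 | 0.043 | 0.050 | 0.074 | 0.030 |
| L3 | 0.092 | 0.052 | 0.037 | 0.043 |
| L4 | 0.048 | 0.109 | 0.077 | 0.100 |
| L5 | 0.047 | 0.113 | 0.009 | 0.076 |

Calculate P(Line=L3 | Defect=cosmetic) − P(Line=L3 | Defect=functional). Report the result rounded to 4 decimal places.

P(Defect=cosmetic) = 0.050 + 0.052 + 0.109 + 0.113 = 0.324; P(Line=L3 | Defect=cosmetic) = 0.052/0.324 = 0.16049.
P(Defect=functional) = 0.074 + 0.037 + 0.077 + 0.009 = 0.197; P(Line=L3 | Defect=functional) = 0.037/0.197 = 0.18782.
Difference = -0.0273.

-0.0273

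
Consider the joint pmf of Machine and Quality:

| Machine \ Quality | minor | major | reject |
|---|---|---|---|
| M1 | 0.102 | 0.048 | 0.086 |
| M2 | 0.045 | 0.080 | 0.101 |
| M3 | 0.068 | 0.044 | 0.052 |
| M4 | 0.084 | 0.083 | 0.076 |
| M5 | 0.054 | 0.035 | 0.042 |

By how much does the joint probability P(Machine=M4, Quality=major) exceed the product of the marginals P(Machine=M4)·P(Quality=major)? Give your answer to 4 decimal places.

0.0125

P(Machine=M4) = 0.084 + 0.083 + 0.076 = 0.243.
P(Quality=major) = 0.048 + 0.080 + 0.044 + 0.083 + 0.035 = 0.290.
P(Machine=M4, Quality=major) − P(Machine=M4)P(Quality=major) = 0.083 − 0.243×0.290 = 0.0125.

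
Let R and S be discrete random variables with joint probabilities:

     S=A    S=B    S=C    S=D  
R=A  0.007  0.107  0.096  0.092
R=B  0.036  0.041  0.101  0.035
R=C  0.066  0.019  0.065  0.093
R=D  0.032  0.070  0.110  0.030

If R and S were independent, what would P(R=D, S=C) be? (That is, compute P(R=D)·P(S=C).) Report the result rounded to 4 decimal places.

0.0900

P(R=D) = 0.032 + 0.070 + 0.110 + 0.030 = 0.242.
P(S=C) = 0.096 + 0.101 + 0.065 + 0.110 = 0.372.
Product: 0.242 × 0.372 = 0.0900.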